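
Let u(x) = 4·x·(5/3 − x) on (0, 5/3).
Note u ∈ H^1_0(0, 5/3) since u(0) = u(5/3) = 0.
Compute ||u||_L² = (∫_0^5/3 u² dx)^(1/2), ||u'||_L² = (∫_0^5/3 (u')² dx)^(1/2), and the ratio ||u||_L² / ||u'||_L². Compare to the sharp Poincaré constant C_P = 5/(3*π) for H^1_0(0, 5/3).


||u||_L² / ||u'||_L² = sqrt(10)/6 < C_P = 5/(3*π).

u(x) = 4·x·(5/3 − x), so u'(x) = 20/3 - 8*x.
u(x) = 4·x·(5/3 − x) vanishes at x = 0 and x = 5/3, so u ∈ H^1_0(0, 5/3). Differentiate via the product rule and integrate the resulting polynomials term by term.
  ∫_0^5/3 u² dx = ∫_0^5/3 (16*x^4 - 160*x^3/3 + 400*x^2/9) dx. Term by term:
    ∫_0^5/3 16*x^4 dx = 10000/243;  ∫_0^5/3 -160*x^3/3 dx = -25000/243;  ∫_0^5/3 400*x^2/9 dx = 50000/729.
  Sum: 10000/243 − 25000/243 + 50000/729 = 5000/729.
  ∫_0^5/3 (u')² dx = ∫_0^5/3 (64*x^2 - 320*x/3 + 400/9) dx. Term by term:
    ∫_0^5/3 64*x^2 dx = 8000/81;  ∫_0^5/3 -320*x/3 dx = -4000/27;  ∫_0^5/3 400/9 dx = 2000/27.
  Sum: 8000/81 − 4000/27 + 2000/27 = 2000/81.
∫_0^5/3 u² dx = 5000/729, so ||u||_L² = 50*sqrt(2)/27.
∫_0^5/3 (u')² dx = 2000/81, so ||u'||_L² = 20*sqrt(5)/9.
Ratio ||u||_L² / ||u'||_L² = sqrt(10)/6.
Sharp Poincaré constant on H^1_0(0, 5/3) is C_P = L/π = 5/(3*π), achieved by sin(3*π/5·x).
A polynomial bump cannot attain the sharp Poincaré constant (only the first sine eigenfunction does), so the ratio is strictly less than C_P, consistent with ||u||_L² ≤ C_P ||u'||_L².


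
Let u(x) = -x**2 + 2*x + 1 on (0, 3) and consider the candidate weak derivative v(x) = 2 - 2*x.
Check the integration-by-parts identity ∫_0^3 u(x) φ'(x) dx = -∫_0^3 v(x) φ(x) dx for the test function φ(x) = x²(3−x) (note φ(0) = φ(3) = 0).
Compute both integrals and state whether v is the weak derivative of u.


LHS = 54/5, RHS = 54/5. Yes, v = u' weakly.

u(x) = -x**2 + 2*x + 1, classical derivative u'(x) = 2 - 2*x.
φ(x) = x²(3−x), so φ'(x) = 3*x*(2 - x).
Note φ(0) = φ(3) = 0, so the boundary term u·φ vanishes.
LHS = ∫_0^3 u(x) φ'(x) dx = ∫_0^3 (3*x^4 - 12*x^3 + 9*x^2 + 6*x) dx. Term by term:
  ∫_0^3 3*x^4 dx = 729/5;  ∫_0^3 -12*x^3 dx = -243;  ∫_0^3 9*x^2 dx = 81;
  ∫_0^3 6*x dx = 27.
Sum: 729/5 − 243 + 81 + 27 = 54/5.
So LHS = 54/5.
∫_0^3 v(x) φ(x) dx = ∫_0^3 (2*x^4 - 8*x^3 + 6*x^2) dx. Term by term:
  ∫_0^3 2*x^4 dx = 486/5;  ∫_0^3 -8*x^3 dx = -162;  ∫_0^3 6*x^2 dx = 54.
Sum: 486/5 − 162 + 54 = -54/5.
So RHS = -∫_0^3 v(x) φ(x) dx = 54/5.
LHS = RHS, so the identity holds for this test φ.
Moreover u is smooth here and v(x) = u'(x) = 2 - 2*x pointwise, so the identity holds for every test function. Hence v is the weak derivative of u.


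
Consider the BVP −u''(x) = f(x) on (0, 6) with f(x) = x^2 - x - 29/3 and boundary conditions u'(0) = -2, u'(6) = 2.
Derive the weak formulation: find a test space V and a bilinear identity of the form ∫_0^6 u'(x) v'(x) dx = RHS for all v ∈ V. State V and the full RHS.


V = H^1(0, 6) (v unrestricted at boundary; u is determined up to an additive constant); weak form: ∫_0^6 u'v' dx = ∫_0^6 (x^2 - x - 29/3) v dx + 2·v(6) + 2·v(0) for all v ∈ V.

Multiply both sides by a test function v and integrate from 0 to 6:
  ∫_0^6 −u''(x) v(x) dx = ∫_0^6 f(x) v(x) dx.
Integrate the LHS by parts once:
  ∫_0^6 −u'' v dx = −[u'(x) v(x)]_0^6 + ∫_0^6 u'(x) v'(x) dx.
Thus ∫_0^6 u'(x) v'(x) dx = ∫_0^6 f(x) v(x) dx + [u'(x) v(x)]_0^6.
Choose V so that boundary terms are either known or forced to vanish.
u has inhomogeneous Neumann u'(0) = -2, u'(6) = 2. [u' v]_0^6 = (2)·v(6) − (-2)·v(0) = 2·v(6) + 2·v(0). Take V = H^1(0, 6); boundary term becomes part of RHS.
Weak formulation: find u (satisfying any essential BC) such that ∫_0^6 u'(x) v'(x) dx = ∫_0^6 f v dx + 2·v(6) + 2·v(0) for all v ∈ V (Neumann data are natural BCs: they enter the RHS as boundary terms).
Substituting f(x) = x^2 - x - 29/3, the right-hand side is ∫_0^6 (x^2 - x - 29/3) v dx + 2·v(6) + 2·v(0).
Compatibility check (pure Neumann): taking v ≡ 1 ∈ V gives 0 = ∫_0^6 f dx + (2) − (-2), i.e. ∫_0^6 f dx must equal u'(0) − u'(6) = -4. Indeed ∫_0^6 (x^2 - x - 29/3) dx = -4, so the data are compatible. The solution is then unique only up to an additive constant (fix it e.g. by requiring ∫_0^6 u dx = 0).


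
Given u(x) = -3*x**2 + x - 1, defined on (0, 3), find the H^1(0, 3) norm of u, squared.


||u||_{H^1}^2 = 6459/10

The H^1 norm (squared) on an interval (0, L) is
  ||u||_{H^1}^2 = ∫_0^L u(x)^2 dx + ∫_0^L u'(x)^2 dx.
Compute u'(x) = 1 - 6*x.
Then u(x)^2 = 9*x**4 - 6*x**3 + 7*x**2 - 2*x + 1 and u'(x)^2 = 36*x**2 - 12*x + 1.
Integrate each monomial from 0 to 3 using ∫_0^3 c·x^n dx = c·3^(n+1)/(n+1):
  ∫_0^3 u(x)^2 dx = ∫_0^3 (9*x^4 - 6*x^3 + 7*x^2 - 2*x + 1) dx. Term by term:
    ∫_0^3 9*x^4 dx = 2187/5;  ∫_0^3 -6*x^3 dx = -243/2;  ∫_0^3 7*x^2 dx = 63;
    ∫_0^3 -2*x dx = -9;  ∫_0^3 1 dx = 3.
  Sum: 2187/5 − 243/2 + 63 − 9 + 3 = 3729/10.
  ∫_0^3 u'(x)^2 dx = ∫_0^3 (36*x^2 - 12*x + 1) dx. Term by term:
    ∫_0^3 36*x^2 dx = 324;  ∫_0^3 -12*x dx = -54;  ∫_0^3 1 dx = 3.
  Sum: 324 − 54 + 3 = 273.
Adding: ||u||_{H^1}^2 = 3729/10 + 273 = 6459/10.


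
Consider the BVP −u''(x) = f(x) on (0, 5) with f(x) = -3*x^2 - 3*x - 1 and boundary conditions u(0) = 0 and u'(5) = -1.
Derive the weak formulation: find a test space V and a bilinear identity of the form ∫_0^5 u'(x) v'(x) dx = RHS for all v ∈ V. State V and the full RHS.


V = {v ∈ H^1(0, 5) : v(0) = 0} (test functions vanish at x = 0 where u is specified); weak form: ∫_0^5 u'v' dx = ∫_0^5 (-3*x^2 - 3*x - 1) v dx − v(5) for all v ∈ V.

Multiply both sides by a test function v and integrate from 0 to 5:
  ∫_0^5 −u''(x) v(x) dx = ∫_0^5 f(x) v(x) dx.
Integrate the LHS by parts once:
  ∫_0^5 −u'' v dx = −[u'(x) v(x)]_0^5 + ∫_0^5 u'(x) v'(x) dx.
Thus ∫_0^5 u'(x) v'(x) dx = ∫_0^5 f(x) v(x) dx + [u'(x) v(x)]_0^5.
Choose V so that boundary terms are either known or forced to vanish.
Mixed BC: u(0) = 0 (Dirichlet) and u'(5) = -1 (Neumann). Define V = {v ∈ H^1(0, 5) : v(0) = 0}. Then [u' v]_0^5 = u'(5)·v(5) − u'(0)·0 = − v(5).
Weak formulation: find u (satisfying any essential BC) such that ∫_0^5 u'(x) v'(x) dx = ∫_0^5 f v dx − v(5) for all v ∈ V (Dirichlet at 0 absorbed into V; Neumann datum at x = 5 contributes the boundary term).
Substituting f(x) = -3*x^2 - 3*x - 1, the right-hand side is ∫_0^5 (-3*x^2 - 3*x - 1) v dx − v(5).


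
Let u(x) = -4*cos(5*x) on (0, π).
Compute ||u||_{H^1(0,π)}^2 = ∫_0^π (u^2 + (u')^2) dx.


||u||_{H^1(0,π)}^2 = 208*π

u'(x) = 20*sin(5*x).
Expand u² and (u')² and integrate term by term on (0, π), using: for integers n ≥ 1, ∫_0^π sin²(nx) dx = ∫_0^π cos²(nx) dx = π/2; for n ≠ n', ∫_0^π sin(nx)sin(n'x) dx = ∫_0^π cos(nx)cos(n'x) dx = 0; and by product-to-sum, ∫_0^π sin(nx)cos(n'x) dx = ½∫_0^π [sin((n+n')x) + sin((n−n')x)] dx, which is 0 when n+n' is even and 2n/(n²−n'²) when n+n' is odd (it need not vanish on (0, π)).
  u² squared terms: (-4)²·∫cos(5x)² dx = 16·π/2 = 8*π.
  So ∫_0^π u² dx = 8*π.
  (u')² squared terms: (20)²·∫sin(5x)² dx = 400·π/2 = 200*π.
  So ∫_0^π (u')² dx = 200*π.
||u||_{H^1}^2 = (8*π) + (200*π) = 208*π.


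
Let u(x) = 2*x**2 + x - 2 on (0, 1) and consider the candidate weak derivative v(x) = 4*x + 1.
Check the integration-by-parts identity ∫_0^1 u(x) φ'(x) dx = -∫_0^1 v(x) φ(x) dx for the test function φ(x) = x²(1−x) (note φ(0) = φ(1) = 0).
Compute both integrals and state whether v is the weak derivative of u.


LHS = -17/60, RHS = -17/60. Yes, v = u' weakly.

u(x) = 2*x**2 + x - 2, classical derivative u'(x) = 4*x + 1.
φ(x) = x²(1−x), so φ'(x) = x*(2 - 3*x).
Note φ(0) = φ(1) = 0, so the boundary term u·φ vanishes.
LHS = ∫_0^1 u(x) φ'(x) dx = ∫_0^1 (-6*x^4 + x^3 + 8*x^2 - 4*x) dx. Term by term:
  ∫_0^1 -6*x^4 dx = -6/5;  ∫_0^1 x^3 dx = 1/4;  ∫_0^1 8*x^2 dx = 8/3;
  ∫_0^1 -4*x dx = -2.
Sum: -6/5 + 1/4 + 8/3 − 2 = -17/60.
So LHS = -17/60.
∫_0^1 v(x) φ(x) dx = ∫_0^1 (-4*x^4 + 3*x^3 + x^2) dx. Term by term:
  ∫_0^1 -4*x^4 dx = -4/5;  ∫_0^1 3*x^3 dx = 3/4;  ∫_0^1 x^2 dx = 1/3.
Sum: -4/5 + 3/4 + 1/3 = 17/60.
So RHS = -∫_0^1 v(x) φ(x) dx = -17/60.
LHS = RHS, so the identity holds for this test φ.
Moreover u is smooth here and v(x) = u'(x) = 4*x + 1 pointwise, so the identity holds for every test function. Hence v is the weak derivative of u.


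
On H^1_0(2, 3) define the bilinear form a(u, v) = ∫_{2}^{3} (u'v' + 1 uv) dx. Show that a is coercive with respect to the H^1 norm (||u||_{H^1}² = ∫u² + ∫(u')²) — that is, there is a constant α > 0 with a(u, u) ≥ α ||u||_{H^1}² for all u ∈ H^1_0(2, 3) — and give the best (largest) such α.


α = 1

Coercivity of a(·,·) on H^1_0(2, 3) means a(u, u) ≥ α ||u||_{H^1}² for every u ∈ H^1_0.
The interval has length L = 1, and Poincaré/coercivity depend only on L. Here a(u, u) = ∫(u')² + (1)·∫u².
Here c = 1 ≥ 1, so a(u,u) = ∫(u')² + c∫u² ≥ ∫(u')² + ∫u² = ||u||_{H^1}², i.e. α = 1 works. No larger α is possible: a(u,u) ≥ α||u||_{H^1}² means (1−α)∫(u')² ≥ (α−c)∫u², and for the modes u_n = sin(nπ(x−x₀)/L) (x₀ the left endpoint) one has ∫u_n²/∫(u_n')² = (L/(nπ))² → 0, so a(u_n,u_n)/||u_n||_{H^1}² → 1. Hence the optimal constant is α = 1.
Therefore α = 1.


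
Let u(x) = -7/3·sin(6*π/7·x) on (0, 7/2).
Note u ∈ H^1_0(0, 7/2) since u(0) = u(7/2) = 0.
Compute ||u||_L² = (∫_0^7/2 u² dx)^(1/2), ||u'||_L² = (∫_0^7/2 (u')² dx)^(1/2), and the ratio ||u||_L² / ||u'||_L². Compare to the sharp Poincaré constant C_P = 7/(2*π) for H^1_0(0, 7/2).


||u||_L² / ||u'||_L² = 7/(6*π) < C_P = 7/(2*π).

u(x) = -7/3·sin(6*π/7·x), so u'(x) = -2*π*cos(6*π*x/7).
Writing u(x) = A·sin(kπx/L) with A = -7/3 and k = 3, use ∫_0^L sin²(kπx/L) dx = L/2 and ∫_0^L cos²(kπx/L) dx = L/2.
u² = 49/9·sin²(6*π/7·x) and (u')² = 4*π^2·cos²(6*π/7·x), and each of sin², cos² integrates to L/2 = 7/4 over (0, 7/2).
∫_0^7/2 u² dx = 343/36, so ||u||_L² = 7*sqrt(7)/6.
∫_0^7/2 (u')² dx = 7*π^2, so ||u'||_L² = sqrt(7)*π.
Ratio ||u||_L² / ||u'||_L² = 7/(6*π).
Sharp Poincaré constant on H^1_0(0, 7/2) is C_P = L/π = 7/(2*π), achieved by sin(2*π/7·x).
This is the k = 3 harmonic; the ratio L/(kπ) is strictly less than C_P = L/π, consistent with the sharp inequality ||u||_L² ≤ C_P ||u'||_L².


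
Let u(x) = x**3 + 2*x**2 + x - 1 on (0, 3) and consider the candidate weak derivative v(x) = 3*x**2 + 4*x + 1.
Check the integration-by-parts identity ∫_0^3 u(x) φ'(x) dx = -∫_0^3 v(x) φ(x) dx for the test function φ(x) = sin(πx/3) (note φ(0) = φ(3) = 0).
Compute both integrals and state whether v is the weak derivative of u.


LHS = -123/π + 324/π^3, RHS = -123/π + 324/π^3. Yes, v = u' weakly.

u(x) = x**3 + 2*x**2 + x - 1, classical derivative u'(x) = 3*x**2 + 4*x + 1.
φ(x) = sin(πx/3), so φ'(x) = π*cos(π*x/3)/3.
Note φ(0) = φ(3) = 0, so the boundary term u·φ vanishes.
LHS = ∫_0^3 u(x) φ'(x) dx = ∫_0^3 (π*x^3*cos(π*x/3)/3 + 2*π*x^2*cos(π*x/3)/3 + π*x*cos(π*x/3)/3 - π*cos(π*x/3)/3) dx. Term by term:
  ∫_0^3 -π*cos(π*x/3)/3 dx = 0;  ∫_0^3 π*x*cos(π*x/3)/3 dx = -6/π;  ∫_0^3 π*x^3*cos(π*x/3)/3 dx = -81/π + 324/π^3;
  ∫_0^3 2*π*x^2*cos(π*x/3)/3 dx = -36/π.
Sum: 0 − 6/π + -81/π + 324/π^3 − 36/π = -123/π + 324/π^3.
So LHS = -123/π + 324/π^3.
∫_0^3 v(x) φ(x) dx = ∫_0^3 (3*x^2*sin(π*x/3) + 4*x*sin(π*x/3) + sin(π*x/3)) dx. Term by term:
  ∫_0^3 3*x^2*sin(π*x/3) dx = -324/π^3 + 81/π;  ∫_0^3 4*x*sin(π*x/3) dx = 36/π;  ∫_0^3 sin(π*x/3) dx = 6/π.
Sum: -324/π^3 + 81/π + 36/π + 6/π = -324/π^3 + 123/π.
So RHS = -∫_0^3 v(x) φ(x) dx = -123/π + 324/π^3.
LHS = RHS, so the identity holds for this test φ.
Moreover u is smooth here and v(x) = u'(x) = 3*x**2 + 4*x + 1 pointwise, so the identity holds for every test function. Hence v is the weak derivative of u.


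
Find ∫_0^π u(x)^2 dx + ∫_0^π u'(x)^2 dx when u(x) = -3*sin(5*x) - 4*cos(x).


||u||_{H^1(0,π)}^2 = 133*π

u'(x) = 4*sin(x) - 15*cos(5*x).
Expand u² and (u')² and integrate term by term on (0, π), using: for integers n ≥ 1, ∫_0^π sin²(nx) dx = ∫_0^π cos²(nx) dx = π/2; for n ≠ n', ∫_0^π sin(nx)sin(n'x) dx = ∫_0^π cos(nx)cos(n'x) dx = 0; and by product-to-sum, ∫_0^π sin(nx)cos(n'x) dx = ½∫_0^π [sin((n+n')x) + sin((n−n')x)] dx, which is 0 when n+n' is even and 2n/(n²−n'²) when n+n' is odd (it need not vanish on (0, π)).
  u² squared terms: (-4)²·∫cos(x)² dx = 16·π/2 = 8*π;  (-3)²·∫sin(5x)² dx = 9·π/2 = 9*π/2.
  u² cross terms: 2·(-4)·(-3)·∫cos(x)·sin(5x) dx = 24·(0) = 0.
  So ∫_0^π u² dx = 8*π + 9*π/2 + 0 = 25*π/2.
  (u')² squared terms: (-15)²·∫cos(5x)² dx = 225·π/2 = 225*π/2;  (4)²·∫sin(x)² dx = 16·π/2 = 8*π.
  (u')² cross terms: 2·(-15)·(4)·∫cos(5x)·sin(x) dx = -120·(0) = 0.
  So ∫_0^π (u')² dx = 225*π/2 + 8*π + 0 = 241*π/2.
||u||_{H^1}^2 = (25*π/2) + (241*π/2) = 133*π.


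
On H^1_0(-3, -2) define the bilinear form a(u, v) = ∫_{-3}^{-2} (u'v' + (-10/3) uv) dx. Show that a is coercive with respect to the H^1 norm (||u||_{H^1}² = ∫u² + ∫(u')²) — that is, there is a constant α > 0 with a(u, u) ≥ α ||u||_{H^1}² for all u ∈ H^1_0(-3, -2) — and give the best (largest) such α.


α = (-10/3 + π^2)/(1 + π^2)

Coercivity of a(·,·) on H^1_0(-3, -2) means a(u, u) ≥ α ||u||_{H^1}² for every u ∈ H^1_0.
The interval has length L = 1, and Poincaré/coercivity depend only on L. Here a(u, u) = ∫(u')² + (-10/3)·∫u².
Here c = -10/3 < 0 with |c| < (π/L)² = π^2, so coercivity still holds. The condition a(u,u) ≥ α||u||_{H^1}² reads (1−α)∫(u')² ≥ (α−c)∫u². Any admissible α is ≤ 1 (rapidly oscillating u have ∫u²/∫(u')² → 0), and α = 1 would force 0 ≥ (1−c)∫u², impossible since c < 1; so 1−α > 0. By the sharp Poincaré inequality on H^1_0 of an interval of length L, ∫(u')² ≥ (π/L)²∫u² with equality for the first sine mode sin(π(x−x₀)/L) (x₀ the left endpoint), so the inequality holds for all u iff (1−α)(π/L)² ≥ α − c, i.e. α ≤ ((π/L)² + c)/((π/L)² + 1) = (1 + c(L/π)²)/(1 + (L/π)²). (Direct route, valid since c ≤ 0: Poincaré gives c∫u² ≥ c(L/π)²∫(u')², so a(u,u) ≥ (1 + c(L/π)²)∫(u')², while ||u||_{H^1}² ≤ (1 + (L/π)²)∫(u')²; dividing yields the same α.) With (π/L)² = π^2 and c = -10/3, the largest admissible constant is α = ((π/L)² + c)/((π/L)² + 1).
Simplifying, α = (-10/3 + π^2)/(1 + π^2).


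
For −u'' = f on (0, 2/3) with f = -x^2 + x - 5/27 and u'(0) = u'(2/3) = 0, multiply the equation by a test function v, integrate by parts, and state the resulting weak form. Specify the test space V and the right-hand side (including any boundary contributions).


V = H^1(0, 2/3) (no boundary constraint on v; u is determined up to an additive constant); weak form: ∫_0^2/3 u'v' dx = ∫_0^2/3 (-x^2 + x - 5/27) v dx for all v ∈ V.

Multiply both sides by a test function v and integrate from 0 to 2/3:
  ∫_0^2/3 −u''(x) v(x) dx = ∫_0^2/3 f(x) v(x) dx.
Integrate the LHS by parts once:
  ∫_0^2/3 −u'' v dx = −[u'(x) v(x)]_0^2/3 + ∫_0^2/3 u'(x) v'(x) dx.
Thus ∫_0^2/3 u'(x) v'(x) dx = ∫_0^2/3 f(x) v(x) dx + [u'(x) v(x)]_0^2/3.
Choose V so that boundary terms are either known or forced to vanish.
u has homogeneous Neumann: u'(0) = u'(2/3) = 0. So [u' v]_0^2/3 = 0·v(2/3) − 0·v(0) = 0 for any v; take V = H^1(0, 2/3).
Weak formulation: find u (satisfying any essential BC) such that ∫_0^2/3 u'(x) v'(x) dx = ∫_0^2/3 f v dx for all v ∈ V (homogeneous Neumann, so boundary terms vanish).
Substituting f(x) = -x^2 + x - 5/27, the right-hand side is ∫_0^2/3 (-x^2 + x - 5/27) v dx.
Compatibility check (pure Neumann): taking v ≡ 1 ∈ V gives 0 = ∫_0^2/3 f dx + (0) − (0), i.e. ∫_0^2/3 f dx must equal u'(0) − u'(2/3) = 0. Indeed ∫_0^2/3 (-x^2 + x - 5/27) dx = 0, so the data are compatible. The solution is then unique only up to an additive constant (fix it e.g. by requiring ∫_0^2/3 u dx = 0).


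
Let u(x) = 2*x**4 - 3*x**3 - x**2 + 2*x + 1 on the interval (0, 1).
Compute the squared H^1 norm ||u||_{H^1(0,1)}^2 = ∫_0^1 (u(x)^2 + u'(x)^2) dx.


||u||_{H^1}^2 = 956/315

The H^1 norm (squared) on an interval (0, L) is
  ||u||_{H^1}^2 = ∫_0^L u(x)^2 dx + ∫_0^L u'(x)^2 dx.
Compute u'(x) = 8*x**3 - 9*x**2 - 2*x + 2.
Then u(x)^2 = 4*x**8 - 12*x**7 + 5*x**6 + 14*x**5 - 7*x**4 - 10*x**3 + 2*x**2 + 4*x + 1 and u'(x)^2 = 64*x**6 - 144*x**5 + 49*x**4 + 68*x**3 - 32*x**2 - 8*x + 4.
Integrate each monomial from 0 to 1 using ∫_0^1 c·x^n dx = c·1^(n+1)/(n+1):
  ∫_0^1 u(x)^2 dx = ∫_0^1 (4*x^8 - 12*x^7 + 5*x^6 + 14*x^5 - 7*x^4 - 10*x^3 + 2*x^2 + 4*x + 1) dx. Term by term:
    ∫_0^1 4*x^8 dx = 4/9;  ∫_0^1 -12*x^7 dx = -3/2;  ∫_0^1 5*x^6 dx = 5/7;
    ∫_0^1 14*x^5 dx = 7/3;  ∫_0^1 -7*x^4 dx = -7/5;  ∫_0^1 -10*x^3 dx = -5/2;
    ∫_0^1 2*x^2 dx = 2/3;  ∫_0^1 4*x dx = 2;  ∫_0^1 1 dx = 1.
  Sum: 4/9 − 3/2 + 5/7 + 7/3 − 7/5 − 5/2 + 2/3 + 2 + 1 = 554/315.
  ∫_0^1 u'(x)^2 dx = ∫_0^1 (64*x^6 - 144*x^5 + 49*x^4 + 68*x^3 - 32*x^2 - 8*x + 4) dx. Term by term:
    ∫_0^1 64*x^6 dx = 64/7;  ∫_0^1 -144*x^5 dx = -24;  ∫_0^1 49*x^4 dx = 49/5;
    ∫_0^1 68*x^3 dx = 17;  ∫_0^1 -32*x^2 dx = -32/3;  ∫_0^1 -8*x dx = -4;
    ∫_0^1 4 dx = 4.
  Sum: 64/7 − 24 + 49/5 + 17 − 32/3 − 4 + 4 = 134/105.
Adding: ||u||_{H^1}^2 = 554/315 + 134/105 = 956/315.


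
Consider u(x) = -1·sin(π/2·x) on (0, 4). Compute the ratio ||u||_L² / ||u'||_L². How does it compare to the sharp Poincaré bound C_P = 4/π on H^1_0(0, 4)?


||u||_L² / ||u'||_L² = 2/π < C_P = 4/π.

u(x) = -1·sin(π/2·x), so u'(x) = -π*cos(π*x/2)/2.
Writing u(x) = A·sin(kπx/L) with A = -1 and k = 2, use ∫_0^L sin²(kπx/L) dx = L/2 and ∫_0^L cos²(kπx/L) dx = L/2.
u² = 1·sin²(π/2·x) and (u')² = π^2/4·cos²(π/2·x), and each of sin², cos² integrates to L/2 = 2 over (0, 4).
∫_0^4 u² dx = 2, so ||u||_L² = sqrt(2).
∫_0^4 (u')² dx = π^2/2, so ||u'||_L² = sqrt(2)*π/2.
Ratio ||u||_L² / ||u'||_L² = 2/π.
Sharp Poincaré constant on H^1_0(0, 4) is C_P = L/π = 4/π, achieved by sin(π/4·x).
This is the k = 2 harmonic; the ratio L/(kπ) is strictly less than C_P = L/π, consistent with the sharp inequality ||u||_L² ≤ C_P ||u'||_L².


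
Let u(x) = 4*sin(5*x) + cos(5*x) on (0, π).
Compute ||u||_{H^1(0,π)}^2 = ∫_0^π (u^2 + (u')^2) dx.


||u||_{H^1(0,π)}^2 = 221*π

u'(x) = -5*sin(5*x) + 20*cos(5*x).
Expand u² and (u')² and integrate term by term on (0, π), using: for integers n ≥ 1, ∫_0^π sin²(nx) dx = ∫_0^π cos²(nx) dx = π/2; for n ≠ n', ∫_0^π sin(nx)sin(n'x) dx = ∫_0^π cos(nx)cos(n'x) dx = 0; and by product-to-sum, ∫_0^π sin(nx)cos(n'x) dx = ½∫_0^π [sin((n+n')x) + sin((n−n')x)] dx, which is 0 when n+n' is even and 2n/(n²−n'²) when n+n' is odd (it need not vanish on (0, π)).
  u² squared terms: (4)²·∫sin(5x)² dx = 16·π/2 = 8*π;  (1)²·∫cos(5x)² dx = 1·π/2 = π/2.
  u² cross terms: 2·(4)·(1)·∫sin(5x)·cos(5x) dx = 8·(0) = 0.
  So ∫_0^π u² dx = 8*π + π/2 + 0 = 17*π/2.
  (u')² squared terms: (-5)²·∫sin(5x)² dx = 25·π/2 = 25*π/2;  (20)²·∫cos(5x)² dx = 400·π/2 = 200*π.
  (u')² cross terms: 2·(-5)·(20)·∫sin(5x)·cos(5x) dx = -200·(0) = 0.
  So ∫_0^π (u')² dx = 25*π/2 + 200*π + 0 = 425*π/2.
||u||_{H^1}^2 = (17*π/2) + (425*π/2) = 221*π.


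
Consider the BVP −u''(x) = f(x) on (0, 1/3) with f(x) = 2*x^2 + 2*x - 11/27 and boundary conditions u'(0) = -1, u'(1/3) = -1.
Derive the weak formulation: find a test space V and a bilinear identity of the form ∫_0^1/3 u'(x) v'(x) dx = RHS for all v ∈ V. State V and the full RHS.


V = H^1(0, 1/3) (v unrestricted at boundary; u is determined up to an additive constant); weak form: ∫_0^1/3 u'v' dx = ∫_0^1/3 (2*x^2 + 2*x - 11/27) v dx − v(1/3) + v(0) for all v ∈ V.

Multiply both sides by a test function v and integrate from 0 to 1/3:
  ∫_0^1/3 −u''(x) v(x) dx = ∫_0^1/3 f(x) v(x) dx.
Integrate the LHS by parts once:
  ∫_0^1/3 −u'' v dx = −[u'(x) v(x)]_0^1/3 + ∫_0^1/3 u'(x) v'(x) dx.
Thus ∫_0^1/3 u'(x) v'(x) dx = ∫_0^1/3 f(x) v(x) dx + [u'(x) v(x)]_0^1/3.
Choose V so that boundary terms are either known or forced to vanish.
u has inhomogeneous Neumann u'(0) = -1, u'(1/3) = -1. [u' v]_0^1/3 = (-1)·v(1/3) − (-1)·v(0) = − v(1/3) + v(0). Take V = H^1(0, 1/3); boundary term becomes part of RHS.
Weak formulation: find u (satisfying any essential BC) such that ∫_0^1/3 u'(x) v'(x) dx = ∫_0^1/3 f v dx − v(1/3) + v(0) for all v ∈ V (Neumann data are natural BCs: they enter the RHS as boundary terms).
Substituting f(x) = 2*x^2 + 2*x - 11/27, the right-hand side is ∫_0^1/3 (2*x^2 + 2*x - 11/27) v dx − v(1/3) + v(0).
Compatibility check (pure Neumann): taking v ≡ 1 ∈ V gives 0 = ∫_0^1/3 f dx + (-1) − (-1), i.e. ∫_0^1/3 f dx must equal u'(0) − u'(1/3) = 0. Indeed ∫_0^1/3 (2*x^2 + 2*x - 11/27) dx = 0, so the data are compatible. The solution is then unique only up to an additive constant (fix it e.g. by requiring ∫_0^1/3 u dx = 0).


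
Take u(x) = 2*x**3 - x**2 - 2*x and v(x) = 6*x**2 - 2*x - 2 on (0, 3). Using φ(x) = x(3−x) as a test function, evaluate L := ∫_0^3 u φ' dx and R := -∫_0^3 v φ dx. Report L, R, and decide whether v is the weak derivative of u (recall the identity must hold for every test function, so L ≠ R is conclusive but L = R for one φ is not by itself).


LHS = -252/5, RHS = -252/5. Yes, v = u' weakly.

u(x) = 2*x**3 - x**2 - 2*x, classical derivative u'(x) = 6*x**2 - 2*x - 2.
φ(x) = x(3−x), so φ'(x) = 3 - 2*x.
Note φ(0) = φ(3) = 0, so the boundary term u·φ vanishes.
LHS = ∫_0^3 u(x) φ'(x) dx = ∫_0^3 (-4*x^4 + 8*x^3 + x^2 - 6*x) dx. Term by term:
  ∫_0^3 -4*x^4 dx = -972/5;  ∫_0^3 8*x^3 dx = 162;  ∫_0^3 x^2 dx = 9;
  ∫_0^3 -6*x dx = -27.
Sum: -972/5 + 162 + 9 − 27 = -252/5.
So LHS = -252/5.
∫_0^3 v(x) φ(x) dx = ∫_0^3 (-6*x^4 + 20*x^3 - 4*x^2 - 6*x) dx. Term by term:
  ∫_0^3 -6*x^4 dx = -1458/5;  ∫_0^3 20*x^3 dx = 405;  ∫_0^3 -4*x^2 dx = -36;
  ∫_0^3 -6*x dx = -27.
Sum: -1458/5 + 405 − 36 − 27 = 252/5.
So RHS = -∫_0^3 v(x) φ(x) dx = -252/5.
LHS = RHS, so the identity holds for this test φ.
Moreover u is smooth here and v(x) = u'(x) = 6*x**2 - 2*x - 2 pointwise, so the identity holds for every test function. Hence v is the weak derivative of u.


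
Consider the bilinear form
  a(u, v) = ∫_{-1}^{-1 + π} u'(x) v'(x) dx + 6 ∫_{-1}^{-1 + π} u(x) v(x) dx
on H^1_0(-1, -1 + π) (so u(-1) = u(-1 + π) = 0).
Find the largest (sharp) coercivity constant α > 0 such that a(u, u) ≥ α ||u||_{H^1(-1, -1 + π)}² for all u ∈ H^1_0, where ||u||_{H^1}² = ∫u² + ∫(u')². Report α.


α = 1

Coercivity of a(·,·) on H^1_0(-1, -1 + π) means a(u, u) ≥ α ||u||_{H^1}² for every u ∈ H^1_0.
The interval has length L = π, and Poincaré/coercivity depend only on L. Here a(u, u) = ∫(u')² + (6)·∫u².
Here c = 6 ≥ 1, so a(u,u) = ∫(u')² + c∫u² ≥ ∫(u')² + ∫u² = ||u||_{H^1}², i.e. α = 1 works. No larger α is possible: a(u,u) ≥ α||u||_{H^1}² means (1−α)∫(u')² ≥ (α−c)∫u², and for the modes u_n = sin(nπ(x−x₀)/L) (x₀ the left endpoint) one has ∫u_n²/∫(u_n')² = (L/(nπ))² → 0, so a(u_n,u_n)/||u_n||_{H^1}² → 1. Hence the optimal constant is α = 1.
Therefore α = 1.


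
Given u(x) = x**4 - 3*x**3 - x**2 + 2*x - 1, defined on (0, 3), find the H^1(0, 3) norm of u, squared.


||u||_{H^1}^2 = 37353/140

The H^1 norm (squared) on an interval (0, L) is
  ||u||_{H^1}^2 = ∫_0^L u(x)^2 dx + ∫_0^L u'(x)^2 dx.
Compute u'(x) = 4*x**3 - 9*x**2 - 2*x + 2.
Then u(x)^2 = x**8 - 6*x**7 + 7*x**6 + 10*x**5 - 13*x**4 + 2*x**3 + 6*x**2 - 4*x + 1 and u'(x)^2 = 16*x**6 - 72*x**5 + 65*x**4 + 52*x**3 - 32*x**2 - 8*x + 4.
Integrate each monomial from 0 to 3 using ∫_0^3 c·x^n dx = c·3^(n+1)/(n+1):
  ∫_0^3 u(x)^2 dx = ∫_0^3 (x^8 - 6*x^7 + 7*x^6 + 10*x^5 - 13*x^4 + 2*x^3 + 6*x^2 - 4*x + 1) dx. Term by term:
    ∫_0^3 x^8 dx = 2187;  ∫_0^3 -6*x^7 dx = -19683/4;  ∫_0^3 7*x^6 dx = 2187;
    ∫_0^3 10*x^5 dx = 1215;  ∫_0^3 -13*x^4 dx = -3159/5;  ∫_0^3 2*x^3 dx = 81/2;
    ∫_0^3 6*x^2 dx = 54;  ∫_0^3 -4*x dx = -18;  ∫_0^3 1 dx = 3.
  Sum: 2187 − 19683/4 + 2187 + 1215 − 3159/5 + 81/2 + 54 − 18 + 3 = 2319/20.
  ∫_0^3 u'(x)^2 dx = ∫_0^3 (16*x^6 - 72*x^5 + 65*x^4 + 52*x^3 - 32*x^2 - 8*x + 4) dx. Term by term:
    ∫_0^3 16*x^6 dx = 34992/7;  ∫_0^3 -72*x^5 dx = -8748;  ∫_0^3 65*x^4 dx = 3159;
    ∫_0^3 52*x^3 dx = 1053;  ∫_0^3 -32*x^2 dx = -288;  ∫_0^3 -8*x dx = -36;
    ∫_0^3 4 dx = 12.
  Sum: 34992/7 − 8748 + 3159 + 1053 − 288 − 36 + 12 = 1056/7.
Adding: ||u||_{H^1}^2 = 2319/20 + 1056/7 = 37353/140.


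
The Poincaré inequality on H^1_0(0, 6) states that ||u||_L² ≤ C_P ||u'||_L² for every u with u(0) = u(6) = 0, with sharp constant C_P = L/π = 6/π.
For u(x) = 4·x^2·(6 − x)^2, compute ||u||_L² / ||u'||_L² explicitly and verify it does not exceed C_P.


||u||_L² / ||u'||_L² = sqrt(3) < C_P = 6/π.

u(x) = 4·x^2·(6 − x)^2, so u'(x) = 16*x*(x - 6)*(x - 3).
u(x) = 4·x^2·(6 − x)^2 vanishes at x = 0 and x = 6, so u ∈ H^1_0(0, 6). Differentiate via the product rule and integrate the resulting polynomials term by term.
  ∫_0^6 u² dx = ∫_0^6 (16*x^8 - 384*x^7 + 3456*x^6 - 13824*x^5 + 20736*x^4) dx. Term by term:
    ∫_0^6 16*x^8 dx = 17915904;  ∫_0^6 -384*x^7 dx = -80621568;  ∫_0^6 3456*x^6 dx = 967458816/7;
    ∫_0^6 -13824*x^5 dx = -107495424;  ∫_0^6 20736*x^4 dx = 161243136/5.
  Sum: 17915904 − 80621568 + 967458816/7 − 107495424 + 161243136/5 = 8957952/35.
  ∫_0^6 (u')² dx = ∫_0^6 (256*x^6 - 4608*x^5 + 29952*x^4 - 82944*x^3 + 82944*x^2) dx. Term by term:
    ∫_0^6 256*x^6 dx = 71663616/7;  ∫_0^6 -4608*x^5 dx = -35831808;  ∫_0^6 29952*x^4 dx = 232906752/5;
    ∫_0^6 -82944*x^3 dx = -26873856;  ∫_0^6 82944*x^2 dx = 5971968.
  Sum: 71663616/7 − 35831808 + 232906752/5 − 26873856 + 5971968 = 2985984/35.
∫_0^6 u² dx = 8957952/35, so ||u||_L² = 1728*sqrt(105)/35.
∫_0^6 (u')² dx = 2985984/35, so ||u'||_L² = 1728*sqrt(35)/35.
Ratio ||u||_L² / ||u'||_L² = sqrt(3).
Sharp Poincaré constant on H^1_0(0, 6) is C_P = L/π = 6/π, achieved by sin(π/6·x).
A polynomial bump cannot attain the sharp Poincaré constant (only the first sine eigenfunction does), so the ratio is strictly less than C_P, consistent with ||u||_L² ≤ C_P ||u'||_L².


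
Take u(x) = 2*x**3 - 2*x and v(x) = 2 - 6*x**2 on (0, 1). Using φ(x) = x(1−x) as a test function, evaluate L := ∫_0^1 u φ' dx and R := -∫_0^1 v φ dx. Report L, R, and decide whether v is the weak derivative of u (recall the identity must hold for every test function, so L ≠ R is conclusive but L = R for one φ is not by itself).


LHS = 1/30, RHS = -1/30. No, v is not the weak derivative of u.

u(x) = 2*x**3 - 2*x, classical derivative u'(x) = 6*x**2 - 2.
φ(x) = x(1−x), so φ'(x) = 1 - 2*x.
Note φ(0) = φ(1) = 0, so the boundary term u·φ vanishes.
LHS = ∫_0^1 u(x) φ'(x) dx = ∫_0^1 (-4*x^4 + 2*x^3 + 4*x^2 - 2*x) dx. Term by term:
  ∫_0^1 -4*x^4 dx = -4/5;  ∫_0^1 2*x^3 dx = 1/2;  ∫_0^1 4*x^2 dx = 4/3;
  ∫_0^1 -2*x dx = -1.
Sum: -4/5 + 1/2 + 4/3 − 1 = 1/30.
So LHS = 1/30.
∫_0^1 v(x) φ(x) dx = ∫_0^1 (6*x^4 - 6*x^3 - 2*x^2 + 2*x) dx. Term by term:
  ∫_0^1 6*x^4 dx = 6/5;  ∫_0^1 -6*x^3 dx = -3/2;  ∫_0^1 -2*x^2 dx = -2/3;
  ∫_0^1 2*x dx = 1.
Sum: 6/5 − 3/2 − 2/3 + 1 = 1/30.
So RHS = -∫_0^1 v(x) φ(x) dx = -1/30.
LHS − RHS = 1/15 ≠ 0, so the identity fails.
(For a valid weak derivative the identity must hold for EVERY test function, in particular this one. The failure shows v is NOT the weak derivative of u.)
Correct weak derivative would be u'(x) = 6*x**2 - 2.


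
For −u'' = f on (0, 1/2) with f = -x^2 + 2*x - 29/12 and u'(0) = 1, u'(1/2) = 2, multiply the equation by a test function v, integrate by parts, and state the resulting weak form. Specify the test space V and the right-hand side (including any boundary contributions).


V = H^1(0, 1/2) (v unrestricted at boundary; u is determined up to an additive constant); weak form: ∫_0^1/2 u'v' dx = ∫_0^1/2 (-x^2 + 2*x - 29/12) v dx + 2·v(1/2) − v(0) for all v ∈ V.

Multiply both sides by a test function v and integrate from 0 to 1/2:
  ∫_0^1/2 −u''(x) v(x) dx = ∫_0^1/2 f(x) v(x) dx.
Integrate the LHS by parts once:
  ∫_0^1/2 −u'' v dx = −[u'(x) v(x)]_0^1/2 + ∫_0^1/2 u'(x) v'(x) dx.
Thus ∫_0^1/2 u'(x) v'(x) dx = ∫_0^1/2 f(x) v(x) dx + [u'(x) v(x)]_0^1/2.
Choose V so that boundary terms are either known or forced to vanish.
u has inhomogeneous Neumann u'(0) = 1, u'(1/2) = 2. [u' v]_0^1/2 = (2)·v(1/2) − (1)·v(0) = 2·v(1/2) − v(0). Take V = H^1(0, 1/2); boundary term becomes part of RHS.
Weak formulation: find u (satisfying any essential BC) such that ∫_0^1/2 u'(x) v'(x) dx = ∫_0^1/2 f v dx + 2·v(1/2) − v(0) for all v ∈ V (Neumann data are natural BCs: they enter the RHS as boundary terms).
Substituting f(x) = -x^2 + 2*x - 29/12, the right-hand side is ∫_0^1/2 (-x^2 + 2*x - 29/12) v dx + 2·v(1/2) − v(0).
Compatibility check (pure Neumann): taking v ≡ 1 ∈ V gives 0 = ∫_0^1/2 f dx + (2) − (1), i.e. ∫_0^1/2 f dx must equal u'(0) − u'(1/2) = -1. Indeed ∫_0^1/2 (-x^2 + 2*x - 29/12) dx = -1, so the data are compatible. The solution is then unique only up to an additive constant (fix it e.g. by requiring ∫_0^1/2 u dx = 0).


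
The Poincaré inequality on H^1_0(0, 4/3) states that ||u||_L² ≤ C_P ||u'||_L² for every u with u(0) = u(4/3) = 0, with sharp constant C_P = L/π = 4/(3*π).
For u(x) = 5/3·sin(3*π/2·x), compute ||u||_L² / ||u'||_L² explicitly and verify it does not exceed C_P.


||u||_L² / ||u'||_L² = 2/(3*π) < C_P = 4/(3*π).

u(x) = 5/3·sin(3*π/2·x), so u'(x) = 5*π*cos(3*π*x/2)/2.
Writing u(x) = A·sin(kπx/L) with A = 5/3 and k = 2, use ∫_0^L sin²(kπx/L) dx = L/2 and ∫_0^L cos²(kπx/L) dx = L/2.
u² = 25/9·sin²(3*π/2·x) and (u')² = 25*π^2/4·cos²(3*π/2·x), and each of sin², cos² integrates to L/2 = 2/3 over (0, 4/3).
∫_0^4/3 u² dx = 50/27, so ||u||_L² = 5*sqrt(6)/9.
∫_0^4/3 (u')² dx = 25*π^2/6, so ||u'||_L² = 5*sqrt(6)*π/6.
Ratio ||u||_L² / ||u'||_L² = 2/(3*π).
Sharp Poincaré constant on H^1_0(0, 4/3) is C_P = L/π = 4/(3*π), achieved by sin(3*π/4·x).
This is the k = 2 harmonic; the ratio L/(kπ) is strictly less than C_P = L/π, consistent with the sharp inequality ||u||_L² ≤ C_P ||u'||_L².


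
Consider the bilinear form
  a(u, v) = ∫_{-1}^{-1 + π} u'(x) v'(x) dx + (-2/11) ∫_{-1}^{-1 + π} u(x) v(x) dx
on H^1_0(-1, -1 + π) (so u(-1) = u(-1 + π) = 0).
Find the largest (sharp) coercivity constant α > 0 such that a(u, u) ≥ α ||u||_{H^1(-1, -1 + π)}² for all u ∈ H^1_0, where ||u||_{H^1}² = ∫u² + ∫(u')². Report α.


α = 9/22

Coercivity of a(·,·) on H^1_0(-1, -1 + π) means a(u, u) ≥ α ||u||_{H^1}² for every u ∈ H^1_0.
The interval has length L = π, and Poincaré/coercivity depend only on L. Here a(u, u) = ∫(u')² + (-2/11)·∫u².
Here c = -2/11 < 0 with |c| < (π/L)² = 1, so coercivity still holds. The condition a(u,u) ≥ α||u||_{H^1}² reads (1−α)∫(u')² ≥ (α−c)∫u². Any admissible α is ≤ 1 (rapidly oscillating u have ∫u²/∫(u')² → 0), and α = 1 would force 0 ≥ (1−c)∫u², impossible since c < 1; so 1−α > 0. By the sharp Poincaré inequality on H^1_0 of an interval of length L, ∫(u')² ≥ (π/L)²∫u² with equality for the first sine mode sin(π(x−x₀)/L) (x₀ the left endpoint), so the inequality holds for all u iff (1−α)(π/L)² ≥ α − c, i.e. α ≤ ((π/L)² + c)/((π/L)² + 1) = (1 + c(L/π)²)/(1 + (L/π)²). (Direct route, valid since c ≤ 0: Poincaré gives c∫u² ≥ c(L/π)²∫(u')², so a(u,u) ≥ (1 + c(L/π)²)∫(u')², while ||u||_{H^1}² ≤ (1 + (L/π)²)∫(u')²; dividing yields the same α.) With (π/L)² = 1 and c = -2/11, the largest admissible constant is α = ((π/L)² + c)/((π/L)² + 1).
Simplifying, α = 9/22.


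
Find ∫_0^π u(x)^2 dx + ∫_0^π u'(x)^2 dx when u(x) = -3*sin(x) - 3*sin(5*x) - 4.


||u||_{H^1(0,π)}^2 = 288/5 + 142*π

u'(x) = -3*cos(x) - 15*cos(5*x).
Expand u² and (u')² and integrate term by term on (0, π), using: for integers n ≥ 1, ∫_0^π sin²(nx) dx = ∫_0^π cos²(nx) dx = π/2; for n ≠ n', ∫_0^π sin(nx)sin(n'x) dx = ∫_0^π cos(nx)cos(n'x) dx = 0; and by product-to-sum, ∫_0^π sin(nx)cos(n'x) dx = ½∫_0^π [sin((n+n')x) + sin((n−n')x)] dx, which is 0 when n+n' is even and 2n/(n²−n'²) when n+n' is odd (it need not vanish on (0, π)). For the constant mode: ∫_0^π 1 dx = π, ∫_0^π cos(nx) dx = 0, ∫_0^π sin(nx) dx = (1−(−1)^n)/n.
  u² squared terms: (-4)²·∫1 dx = 16·π = 16*π;  (-3)²·∫sin(x)² dx = 9·π/2 = 9*π/2;  (-3)²·∫sin(5x)² dx = 9·π/2 = 9*π/2.
  u² cross terms: 2·(-4)·(-3)·∫1·sin(x) dx = 24·(2) = 48;  2·(-4)·(-3)·∫1·sin(5x) dx = 24·(2/5) = 48/5;  2·(-3)·(-3)·∫sin(x)·sin(5x) dx = 18·(0) = 0.
  So ∫_0^π u² dx = 16*π + 9*π/2 + 9*π/2 + 48 + 48/5 + 0 = 288/5 + 25*π.
  (u')² squared terms: (-15)²·∫cos(5x)² dx = 225·π/2 = 225*π/2;  (-3)²·∫cos(x)² dx = 9·π/2 = 9*π/2.
  (u')² cross terms: 2·(-15)·(-3)·∫cos(5x)·cos(x) dx = 90·(0) = 0.
  So ∫_0^π (u')² dx = 225*π/2 + 9*π/2 + 0 = 117*π.
||u||_{H^1}^2 = (288/5 + 25*π) + (117*π) = 288/5 + 142*π.


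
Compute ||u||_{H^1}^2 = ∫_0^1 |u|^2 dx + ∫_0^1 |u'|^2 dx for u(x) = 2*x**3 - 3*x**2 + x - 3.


||u||_{H^1}^2 = 1933/210

The H^1 norm (squared) on an interval (0, L) is
  ||u||_{H^1}^2 = ∫_0^L u(x)^2 dx + ∫_0^L u'(x)^2 dx.
Compute u'(x) = 6*x**2 - 6*x + 1.
Then u(x)^2 = 4*x**6 - 12*x**5 + 13*x**4 - 18*x**3 + 19*x**2 - 6*x + 9 and u'(x)^2 = 36*x**4 - 72*x**3 + 48*x**2 - 12*x + 1.
Integrate each monomial from 0 to 1 using ∫_0^1 c·x^n dx = c·1^(n+1)/(n+1):
  ∫_0^1 u(x)^2 dx = ∫_0^1 (4*x^6 - 12*x^5 + 13*x^4 - 18*x^3 + 19*x^2 - 6*x + 9) dx. Term by term:
    ∫_0^1 4*x^6 dx = 4/7;  ∫_0^1 -12*x^5 dx = -2;  ∫_0^1 13*x^4 dx = 13/5;
    ∫_0^1 -18*x^3 dx = -9/2;  ∫_0^1 19*x^2 dx = 19/3;  ∫_0^1 -6*x dx = -3;
    ∫_0^1 9 dx = 9.
  Sum: 4/7 − 2 + 13/5 − 9/2 + 19/3 − 3 + 9 = 1891/210.
  ∫_0^1 u'(x)^2 dx = ∫_0^1 (36*x^4 - 72*x^3 + 48*x^2 - 12*x + 1) dx. Term by term:
    ∫_0^1 36*x^4 dx = 36/5;  ∫_0^1 -72*x^3 dx = -18;  ∫_0^1 48*x^2 dx = 16;
    ∫_0^1 -12*x dx = -6;  ∫_0^1 1 dx = 1.
  Sum: 36/5 − 18 + 16 − 6 + 1 = 1/5.
Adding: ||u||_{H^1}^2 = 1891/210 + 1/5 = 1933/210.


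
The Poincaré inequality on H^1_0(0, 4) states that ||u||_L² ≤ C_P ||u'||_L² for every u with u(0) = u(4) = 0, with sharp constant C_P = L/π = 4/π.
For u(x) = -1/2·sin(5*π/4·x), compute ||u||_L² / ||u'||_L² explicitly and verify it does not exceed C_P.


||u||_L² / ||u'||_L² = 4/(5*π) < C_P = 4/π.

u(x) = -1/2·sin(5*π/4·x), so u'(x) = -5*π*cos(5*π*x/4)/8.
Writing u(x) = A·sin(kπx/L) with A = -1/2 and k = 5, use ∫_0^L sin²(kπx/L) dx = L/2 and ∫_0^L cos²(kπx/L) dx = L/2.
u² = 1/4·sin²(5*π/4·x) and (u')² = 25*π^2/64·cos²(5*π/4·x), and each of sin², cos² integrates to L/2 = 2 over (0, 4).
∫_0^4 u² dx = 1/2, so ||u||_L² = sqrt(2)/2.
∫_0^4 (u')² dx = 25*π^2/32, so ||u'||_L² = 5*sqrt(2)*π/8.
Ratio ||u||_L² / ||u'||_L² = 4/(5*π).
Sharp Poincaré constant on H^1_0(0, 4) is C_P = L/π = 4/π, achieved by sin(π/4·x).
This is the k = 5 harmonic; the ratio L/(kπ) is strictly less than C_P = L/π, consistent with the sharp inequality ||u||_L² ≤ C_P ||u'||_L².


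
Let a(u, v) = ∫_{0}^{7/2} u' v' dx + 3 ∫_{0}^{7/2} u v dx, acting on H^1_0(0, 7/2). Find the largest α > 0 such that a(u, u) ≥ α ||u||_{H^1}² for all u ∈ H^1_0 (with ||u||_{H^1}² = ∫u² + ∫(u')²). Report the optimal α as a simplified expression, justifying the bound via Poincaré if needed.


α = 1

Coercivity of a(·,·) on H^1_0(0, 7/2) means a(u, u) ≥ α ||u||_{H^1}² for every u ∈ H^1_0.
The interval has length L = 7/2, and Poincaré/coercivity depend only on L. Here a(u, u) = ∫(u')² + (3)·∫u².
Here c = 3 ≥ 1, so a(u,u) = ∫(u')² + c∫u² ≥ ∫(u')² + ∫u² = ||u||_{H^1}², i.e. α = 1 works. No larger α is possible: a(u,u) ≥ α||u||_{H^1}² means (1−α)∫(u')² ≥ (α−c)∫u², and for the modes u_n = sin(nπ(x−x₀)/L) (x₀ the left endpoint) one has ∫u_n²/∫(u_n')² = (L/(nπ))² → 0, so a(u_n,u_n)/||u_n||_{H^1}² → 1. Hence the optimal constant is α = 1.
Therefore α = 1.


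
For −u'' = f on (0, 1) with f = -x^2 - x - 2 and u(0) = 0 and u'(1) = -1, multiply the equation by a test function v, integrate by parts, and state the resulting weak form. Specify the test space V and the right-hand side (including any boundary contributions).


V = {v ∈ H^1(0, 1) : v(0) = 0} (test functions vanish at x = 0 where u is specified); weak form: ∫_0^1 u'v' dx = ∫_0^1 (-x^2 - x - 2) v dx − v(1) for all v ∈ V.

Multiply both sides by a test function v and integrate from 0 to 1:
  ∫_0^1 −u''(x) v(x) dx = ∫_0^1 f(x) v(x) dx.
Integrate the LHS by parts once:
  ∫_0^1 −u'' v dx = −[u'(x) v(x)]_0^1 + ∫_0^1 u'(x) v'(x) dx.
Thus ∫_0^1 u'(x) v'(x) dx = ∫_0^1 f(x) v(x) dx + [u'(x) v(x)]_0^1.
Choose V so that boundary terms are either known or forced to vanish.
Mixed BC: u(0) = 0 (Dirichlet) and u'(1) = -1 (Neumann). Define V = {v ∈ H^1(0, 1) : v(0) = 0}. Then [u' v]_0^1 = u'(1)·v(1) − u'(0)·0 = − v(1).
Weak formulation: find u (satisfying any essential BC) such that ∫_0^1 u'(x) v'(x) dx = ∫_0^1 f v dx − v(1) for all v ∈ V (Dirichlet at 0 absorbed into V; Neumann datum at x = 1 contributes the boundary term).
Substituting f(x) = -x^2 - x - 2, the right-hand side is ∫_0^1 (-x^2 - x - 2) v dx − v(1).


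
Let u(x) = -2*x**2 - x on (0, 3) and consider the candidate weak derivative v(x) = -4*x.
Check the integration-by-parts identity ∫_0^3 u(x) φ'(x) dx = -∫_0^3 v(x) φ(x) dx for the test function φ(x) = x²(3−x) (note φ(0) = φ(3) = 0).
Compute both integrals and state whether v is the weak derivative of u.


LHS = 1107/20, RHS = 243/5. No, v is not the weak derivative of u.

u(x) = -2*x**2 - x, classical derivative u'(x) = -4*x - 1.
φ(x) = x²(3−x), so φ'(x) = 3*x*(2 - x).
Note φ(0) = φ(3) = 0, so the boundary term u·φ vanishes.
LHS = ∫_0^3 u(x) φ'(x) dx = ∫_0^3 (6*x^4 - 9*x^3 - 6*x^2) dx. Term by term:
  ∫_0^3 6*x^4 dx = 1458/5;  ∫_0^3 -9*x^3 dx = -729/4;  ∫_0^3 -6*x^2 dx = -54.
Sum: 1458/5 − 729/4 − 54 = 1107/20.
So LHS = 1107/20.
∫_0^3 v(x) φ(x) dx = ∫_0^3 (4*x^4 - 12*x^3) dx. Term by term:
  ∫_0^3 4*x^4 dx = 972/5;  ∫_0^3 -12*x^3 dx = -243.
Sum: 972/5 − 243 = -243/5.
So RHS = -∫_0^3 v(x) φ(x) dx = 243/5.
LHS − RHS = 27/4 ≠ 0, so the identity fails.
(For a valid weak derivative the identity must hold for EVERY test function, in particular this one. The failure shows v is NOT the weak derivative of u.)
Correct weak derivative would be u'(x) = -4*x - 1.


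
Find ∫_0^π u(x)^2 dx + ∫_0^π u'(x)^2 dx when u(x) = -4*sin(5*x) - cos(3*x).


||u||_{H^1(0,π)}^2 = 213*π

u'(x) = 3*sin(3*x) - 20*cos(5*x).
Expand u² and (u')² and integrate term by term on (0, π), using: for integers n ≥ 1, ∫_0^π sin²(nx) dx = ∫_0^π cos²(nx) dx = π/2; for n ≠ n', ∫_0^π sin(nx)sin(n'x) dx = ∫_0^π cos(nx)cos(n'x) dx = 0; and by product-to-sum, ∫_0^π sin(nx)cos(n'x) dx = ½∫_0^π [sin((n+n')x) + sin((n−n')x)] dx, which is 0 when n+n' is even and 2n/(n²−n'²) when n+n' is odd (it need not vanish on (0, π)).
  u² squared terms: (-1)²·∫cos(3x)² dx = 1·π/2 = π/2;  (-4)²·∫sin(5x)² dx = 16·π/2 = 8*π.
  u² cross terms: 2·(-1)·(-4)·∫cos(3x)·sin(5x) dx = 8·(0) = 0.
  So ∫_0^π u² dx = π/2 + 8*π + 0 = 17*π/2.
  (u')² squared terms: (-20)²·∫cos(5x)² dx = 400·π/2 = 200*π;  (3)²·∫sin(3x)² dx = 9·π/2 = 9*π/2.
  (u')² cross terms: 2·(-20)·(3)·∫cos(5x)·sin(3x) dx = -120·(0) = 0.
  So ∫_0^π (u')² dx = 200*π + 9*π/2 + 0 = 409*π/2.
||u||_{H^1}^2 = (17*π/2) + (409*π/2) = 213*π.
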